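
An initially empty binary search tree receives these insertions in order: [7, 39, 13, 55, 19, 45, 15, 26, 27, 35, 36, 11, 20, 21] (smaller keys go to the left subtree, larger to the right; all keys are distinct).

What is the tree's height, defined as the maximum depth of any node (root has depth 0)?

7

Resulting structure (node: left, right):
  7: L=–, R=39
  39: L=13, R=55
  13: L=11, R=19
  55: L=45, R=–
  19: L=15, R=26
  45: L=–, R=–
  15: L=–, R=–
  26: L=20, R=27
  27: L=–, R=35
  35: L=–, R=36
  36: L=–, R=–
  11: L=–, R=–
  20: L=–, R=21
  21: L=–, R=–

The deepest node is 36 at depth 7.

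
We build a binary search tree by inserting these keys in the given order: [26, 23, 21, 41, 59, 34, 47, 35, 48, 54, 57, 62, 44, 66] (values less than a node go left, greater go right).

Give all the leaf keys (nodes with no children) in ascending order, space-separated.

26: root
23: left child of 26 (depth 1)
21: left child of 23 (depth 2)
41: right child of 26 (depth 1)
59: right child of 41 (depth 2)
34: left child of 41 (depth 2)
47: left child of 59 (depth 3)
35: right child of 34 (depth 3)
48: right child of 47 (depth 4)
54: right child of 48 (depth 5)
57: right child of 54 (depth 6)
62: right child of 59 (depth 3)
44: left child of 47 (depth 4)
66: right child of 62 (depth 4)

21 35 44 57 66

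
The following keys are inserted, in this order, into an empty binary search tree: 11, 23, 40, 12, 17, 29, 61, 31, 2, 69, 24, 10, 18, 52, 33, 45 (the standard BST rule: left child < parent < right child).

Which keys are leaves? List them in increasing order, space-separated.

Insert 11: tree is empty, so 11 becomes the root.
Insert 23: 23 > 11 → go right. Place as right child of 11.
Insert 40: 40 > 11 → go right; 40 > 23 → go right. Place as right child of 23.
Insert 12: 12 > 11 → go right; 12 < 23 → go left. Place as left child of 23.
Insert 17: 17 > 11 → go right; 17 < 23 → go left; 17 > 12 → go right. Place as right child of 12.
Insert 29: 29 > 11 → go right; 29 > 23 → go right; 29 < 40 → go left. Place as left child of 40.
Insert 61: 61 > 11 → go right; 61 > 23 → go right; 61 > 40 → go right. Place as right child of 40.
Insert 31: 31 > 11 → go right; 31 > 23 → go right; 31 < 40 → go left; 31 > 29 → go right. Place as right child of 29.
Insert 2: 2 < 11 → go left. Place as left child of 11.
Insert 69: 69 > 11 → go right; 69 > 23 → go right; 69 > 40 → go right; 69 > 61 → go right. Place as right child of 61.
Insert 24: 24 > 11 → go right; 24 > 23 → go right; 24 < 40 → go left; 24 < 29 → go left. Place as left child of 29.
Insert 10: 10 < 11 → go left; 10 > 2 → go right. Place as right child of 2.
Insert 18: 18 > 11 → go right; 18 < 23 → go left; 18 > 12 → go right; 18 > 17 → go right. Place as right child of 17.
Insert 52: 52 > 11 → go right; 52 > 23 → go right; 52 > 40 → go right; 52 < 61 → go left. Place as left child of 61.
Insert 33: 33 > 11 → go right; 33 > 23 → go right; 33 < 40 → go left; 33 > 29 → go right; 33 > 31 → go right. Place as right child of 31.
Insert 45: 45 > 11 → go right; 45 > 23 → go right; 45 > 40 → go right; 45 < 61 → go left; 45 < 52 → go left. Place as left child of 52.

10 18 24 33 45 69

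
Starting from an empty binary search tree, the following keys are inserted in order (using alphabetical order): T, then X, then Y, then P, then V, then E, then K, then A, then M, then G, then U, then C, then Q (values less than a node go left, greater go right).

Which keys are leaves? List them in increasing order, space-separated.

Insert T: tree is empty, so T becomes the root.
Insert X: X > T → go right. Place as right child of T.
Insert Y: Y > T → go right; Y > X → go right. Place as right child of X.
Insert P: P < T → go left. Place as left child of T.
Insert V: V > T → go right; V < X → go left. Place as left child of X.
Insert E: E < T → go left; E < P → go left. Place as left child of P.
Insert K: K < T → go left; K < P → go left; K > E → go right. Place as right child of E.
Insert A: A < T → go left; A < P → go left; A < E → go left. Place as left child of E.
Insert M: M < T → go left; M < P → go left; M > E → go right; M > K → go right. Place as right child of K.
Insert G: G < T → go left; G < P → go left; G > E → go right; G < K → go left. Place as left child of K.
Insert U: U > T → go right; U < X → go left; U < V → go left. Place as left child of V.
Insert C: C < T → go left; C < P → go left; C < E → go left; C > A → go right. Place as right child of A.
Insert Q: Q < T → go left; Q > P → go right. Place as right child of P.

C G M Q U Y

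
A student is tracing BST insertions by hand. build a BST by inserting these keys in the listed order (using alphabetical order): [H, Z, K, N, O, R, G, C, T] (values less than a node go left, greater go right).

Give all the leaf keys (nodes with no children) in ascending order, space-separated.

Resulting structure (node: left, right):
  H: L=G, R=Z
  Z: L=K, R=–
  K: L=–, R=N
  N: L=–, R=O
  O: L=–, R=R
  R: L=–, R=T
  G: L=C, R=–
  C: L=–, R=–
  T: L=–, R=–

C T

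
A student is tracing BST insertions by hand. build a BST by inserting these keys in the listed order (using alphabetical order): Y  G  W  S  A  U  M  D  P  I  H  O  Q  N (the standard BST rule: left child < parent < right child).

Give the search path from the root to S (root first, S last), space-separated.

Resulting structure (node: left, right):
  Y: L=G, R=–
  G: L=A, R=W
  W: L=S, R=–
  S: L=M, R=U
  A: L=–, R=D
  U: L=–, R=–
  M: L=I, R=P
  D: L=–, R=–
  P: L=O, R=Q
  I: L=H, R=–
  H: L=–, R=–
  O: L=N, R=–
  Q: L=–, R=–
  N: L=–, R=–

Y G W S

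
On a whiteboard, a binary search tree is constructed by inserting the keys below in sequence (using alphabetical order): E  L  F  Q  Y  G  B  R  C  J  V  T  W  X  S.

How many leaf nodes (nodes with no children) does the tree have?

4

E: root
L: right child of E (depth 1)
F: left child of L (depth 2)
Q: right child of L (depth 2)
Y: right child of Q (depth 3)
G: right child of F (depth 3)
B: left child of E (depth 1)
R: left child of Y (depth 4)
C: right child of B (depth 2)
J: right child of G (depth 4)
V: right child of R (depth 5)
T: left child of V (depth 6)
W: right child of V (depth 6)
X: right child of W (depth 7)
S: left child of T (depth 7)

Leaves: C, J, S, X — 4 in total.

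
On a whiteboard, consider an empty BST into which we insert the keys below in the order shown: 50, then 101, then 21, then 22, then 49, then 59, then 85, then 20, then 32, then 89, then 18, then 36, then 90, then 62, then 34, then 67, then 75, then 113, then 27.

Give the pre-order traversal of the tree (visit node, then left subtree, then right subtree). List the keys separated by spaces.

50 21 20 18 22 49 32 27 36 34 101 59 85 62 67 75 89 90 113

50: root
101: right child of 50 (depth 1)
21: left child of 50 (depth 1)
22: right child of 21 (depth 2)
49: right child of 22 (depth 3)
59: left child of 101 (depth 2)
85: right child of 59 (depth 3)
20: left child of 21 (depth 2)
32: left child of 49 (depth 4)
89: right child of 85 (depth 4)
18: left child of 20 (depth 3)
36: right child of 32 (depth 5)
90: right child of 89 (depth 5)
62: left child of 85 (depth 4)
34: left child of 36 (depth 6)
67: right child of 62 (depth 5)
75: right child of 67 (depth 6)
113: right child of 101 (depth 2)
27: left child of 32 (depth 5)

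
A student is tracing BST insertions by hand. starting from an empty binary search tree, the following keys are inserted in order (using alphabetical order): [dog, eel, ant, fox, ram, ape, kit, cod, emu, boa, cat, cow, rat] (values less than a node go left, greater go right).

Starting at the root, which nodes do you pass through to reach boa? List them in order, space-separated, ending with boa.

dog ant ape cod boa

Insert dog: tree is empty, so dog becomes the root.
Insert eel: eel > dog → go right. Place as right child of dog.
Insert ant: ant < dog → go left. Place as left child of dog.
Insert fox: fox > dog → go right; fox > eel → go right. Place as right child of eel.
Insert ram: ram > dog → go right; ram > eel → go right; ram > fox → go right. Place as right child of fox.
Insert ape: ape < dog → go left; ape > ant → go right. Place as right child of ant.
Insert kit: kit > dog → go right; kit > eel → go right; kit > fox → go right; kit < ram → go left. Place as left child of ram.
Insert cod: cod < dog → go left; cod > ant → go right; cod > ape → go right. Place as right child of ape.
Insert emu: emu > dog → go right; emu > eel → go right; emu < fox → go left. Place as left child of fox.
Insert boa: boa < dog → go left; boa > ant → go right; boa > ape → go right; boa < cod → go left. Place as left child of cod.
Insert cat: cat < dog → go left; cat > ant → go right; cat > ape → go right; cat < cod → go left; cat > boa → go right. Place as right child of boa.
Insert cow: cow < dog → go left; cow > ant → go right; cow > ape → go right; cow > cod → go right. Place as right child of cod.
Insert rat: rat > dog → go right; rat > eel → go right; rat > fox → go right; rat > ram → go right. Place as right child of ram.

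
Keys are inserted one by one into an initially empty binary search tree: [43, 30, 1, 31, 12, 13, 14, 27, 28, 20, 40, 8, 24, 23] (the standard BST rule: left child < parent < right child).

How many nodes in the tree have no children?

4

Insert 43: tree is empty, so 43 becomes the root.
Insert 30: 30 < 43 → go left. Place as left child of 43.
Insert 1: 1 < 43 → go left; 1 < 30 → go left. Place as left child of 30.
Insert 31: 31 < 43 → go left; 31 > 30 → go right. Place as right child of 30.
Insert 12: 12 < 43 → go left; 12 < 30 → go left; 12 > 1 → go right. Place as right child of 1.
Insert 13: 13 < 43 → go left; 13 < 30 → go left; 13 > 1 → go right; 13 > 12 → go right. Place as right child of 12.
Insert 14: 14 < 43 → go left; 14 < 30 → go left; 14 > 1 → go right; 14 > 12 → go right; 14 > 13 → go right. Place as right child of 13.
Insert 27: 27 < 43 → go left; 27 < 30 → go left; 27 > 1 → go right; 27 > 12 → go right; 27 > 13 → go right; 27 > 14 → go right. Place as right child of 14.
Insert 28: 28 < 43 → go left; 28 < 30 → go left; 28 > 1 → go right; 28 > 12 → go right; 28 > 13 → go right; 28 > 14 → go right; 28 > 27 → go right. Place as right child of 27.
Insert 20: 20 < 43 → go left; 20 < 30 → go left; 20 > 1 → go right; 20 > 12 → go right; 20 > 13 → go right; 20 > 14 → go right; 20 < 27 → go left. Place as left child of 27.
Insert 40: 40 < 43 → go left; 40 > 30 → go right; 40 > 31 → go right. Place as right child of 31.
Insert 8: 8 < 43 → go left; 8 < 30 → go left; 8 > 1 → go right; 8 < 12 → go left. Place as left child of 12.
Insert 24: 24 < 43 → go left; 24 < 30 → go left; 24 > 1 → go right; 24 > 12 → go right; 24 > 13 → go right; 24 > 14 → go right; 24 < 27 → go left; 24 > 20 → go right. Place as right child of 20.
Insert 23: 23 < 43 → go left; 23 < 30 → go left; 23 > 1 → go right; 23 > 12 → go right; 23 > 13 → go right; 23 > 14 → go right; 23 < 27 → go left; 23 > 20 → go right; 23 < 24 → go left. Place as left child of 24.

Leaves: 8, 23, 28, 40 — 4 in total.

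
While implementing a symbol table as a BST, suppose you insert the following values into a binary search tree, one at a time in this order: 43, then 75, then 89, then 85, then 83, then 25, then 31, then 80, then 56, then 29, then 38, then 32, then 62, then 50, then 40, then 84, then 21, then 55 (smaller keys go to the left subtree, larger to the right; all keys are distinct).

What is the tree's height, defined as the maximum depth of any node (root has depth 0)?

5

Resulting structure (node: left, right):
  43: L=25, R=75
  75: L=56, R=89
  89: L=85, R=–
  85: L=83, R=–
  83: L=80, R=84
  25: L=21, R=31
  31: L=29, R=38
  80: L=–, R=–
  56: L=50, R=62
  29: L=–, R=–
  38: L=32, R=40
  32: L=–, R=–
  62: L=–, R=–
  50: L=–, R=55
  40: L=–, R=–
  84: L=–, R=–
  21: L=–, R=–
  55: L=–, R=–

The deepest node is 80 at depth 5.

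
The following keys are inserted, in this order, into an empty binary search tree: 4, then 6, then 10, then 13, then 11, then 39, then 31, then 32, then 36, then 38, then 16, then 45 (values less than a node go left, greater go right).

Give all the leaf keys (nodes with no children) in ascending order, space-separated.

11 16 38 45

4: root
6: right child of 4 (depth 1)
10: right child of 6 (depth 2)
13: right child of 10 (depth 3)
11: left child of 13 (depth 4)
39: right child of 13 (depth 4)
31: left child of 39 (depth 5)
32: right child of 31 (depth 6)
36: right child of 32 (depth 7)
38: right child of 36 (depth 8)
16: left child of 31 (depth 6)
45: right child of 39 (depth 5)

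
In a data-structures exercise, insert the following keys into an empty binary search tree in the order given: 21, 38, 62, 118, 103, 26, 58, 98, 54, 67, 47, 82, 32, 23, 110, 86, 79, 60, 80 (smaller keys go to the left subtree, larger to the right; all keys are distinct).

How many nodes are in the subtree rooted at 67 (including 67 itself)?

5

21: root
38: right child of 21 (depth 1)
62: right child of 38 (depth 2)
118: right child of 62 (depth 3)
103: left child of 118 (depth 4)
26: left child of 38 (depth 2)
58: left child of 62 (depth 3)
98: left child of 103 (depth 5)
54: left child of 58 (depth 4)
67: left child of 98 (depth 6)
47: left child of 54 (depth 5)
82: right child of 67 (depth 7)
32: right child of 26 (depth 3)
23: left child of 26 (depth 3)
110: right child of 103 (depth 5)
86: right child of 82 (depth 8)
79: left child of 82 (depth 8)
60: right child of 58 (depth 4)
80: right child of 79 (depth 9)

Subtree rooted at 67 contains: 67, 82, 79, 80, 86 — 5 nodes.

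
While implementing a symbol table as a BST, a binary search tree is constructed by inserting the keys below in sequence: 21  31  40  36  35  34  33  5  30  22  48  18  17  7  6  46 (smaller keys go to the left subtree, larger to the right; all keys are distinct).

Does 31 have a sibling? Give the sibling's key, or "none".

5

Insert 21: tree is empty, so 21 becomes the root.
Insert 31: 31 > 21 → go right. Place as right child of 21.
Insert 40: 40 > 21 → go right; 40 > 31 → go right. Place as right child of 31.
Insert 36: 36 > 21 → go right; 36 > 31 → go right; 36 < 40 → go left. Place as left child of 40.
Insert 35: 35 > 21 → go right; 35 > 31 → go right; 35 < 40 → go left; 35 < 36 → go left. Place as left child of 36.
Insert 34: 34 > 21 → go right; 34 > 31 → go right; 34 < 40 → go left; 34 < 36 → go left; 34 < 35 → go left. Place as left child of 35.
Insert 33: 33 > 21 → go right; 33 > 31 → go right; 33 < 40 → go left; 33 < 36 → go left; 33 < 35 → go left; 33 < 34 → go left. Place as left child of 34.
Insert 5: 5 < 21 → go left. Place as left child of 21.
Insert 30: 30 > 21 → go right; 30 < 31 → go left. Place as left child of 31.
Insert 22: 22 > 21 → go right; 22 < 31 → go left; 22 < 30 → go left. Place as left child of 30.
Insert 48: 48 > 21 → go right; 48 > 31 → go right; 48 > 40 → go right. Place as right child of 40.
Insert 18: 18 < 21 → go left; 18 > 5 → go right. Place as right child of 5.
Insert 17: 17 < 21 → go left; 17 > 5 → go right; 17 < 18 → go left. Place as left child of 18.
Insert 7: 7 < 21 → go left; 7 > 5 → go right; 7 < 18 → go left; 7 < 17 → go left. Place as left child of 17.
Insert 6: 6 < 21 → go left; 6 > 5 → go right; 6 < 18 → go left; 6 < 17 → go left; 6 < 7 → go left. Place as left child of 7.
Insert 46: 46 > 21 → go right; 46 > 31 → go right; 46 > 40 → go right; 46 < 48 → go left. Place as left child of 48.

31's parent is 21; the other child of 21 is 5.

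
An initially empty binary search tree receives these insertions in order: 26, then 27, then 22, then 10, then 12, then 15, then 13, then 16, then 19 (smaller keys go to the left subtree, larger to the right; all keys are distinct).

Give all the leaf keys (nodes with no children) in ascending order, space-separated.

Resulting structure (node: left, right):
  26: L=22, R=27
  27: L=–, R=–
  22: L=10, R=–
  10: L=–, R=12
  12: L=–, R=15
  15: L=13, R=16
  13: L=–, R=–
  16: L=–, R=19
  19: L=–, R=–

13 19 27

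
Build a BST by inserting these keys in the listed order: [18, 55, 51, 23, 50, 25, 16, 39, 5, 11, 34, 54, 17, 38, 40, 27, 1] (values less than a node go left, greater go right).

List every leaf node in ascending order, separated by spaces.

1 11 17 27 38 40 54

18: root
55: right child of 18 (depth 1)
51: left child of 55 (depth 2)
23: left child of 51 (depth 3)
50: right child of 23 (depth 4)
25: left child of 50 (depth 5)
16: left child of 18 (depth 1)
39: right child of 25 (depth 6)
5: left child of 16 (depth 2)
11: right child of 5 (depth 3)
34: left child of 39 (depth 7)
54: right child of 51 (depth 3)
17: right child of 16 (depth 2)
38: right child of 34 (depth 8)
40: right child of 39 (depth 7)
27: left child of 34 (depth 8)
1: left child of 5 (depth 3)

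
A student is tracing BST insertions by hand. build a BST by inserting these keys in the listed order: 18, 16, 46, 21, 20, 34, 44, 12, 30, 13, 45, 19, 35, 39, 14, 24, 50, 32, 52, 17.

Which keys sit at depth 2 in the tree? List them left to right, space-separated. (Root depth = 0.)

12 17 21 50

18: root
16: left child of 18 (depth 1)
46: right child of 18 (depth 1)
21: left child of 46 (depth 2)
20: left child of 21 (depth 3)
34: right child of 21 (depth 3)
44: right child of 34 (depth 4)
12: left child of 16 (depth 2)
30: left child of 34 (depth 4)
13: right child of 12 (depth 3)
45: right child of 44 (depth 5)
19: left child of 20 (depth 4)
35: left child of 44 (depth 5)
39: right child of 35 (depth 6)
14: right child of 13 (depth 4)
24: left child of 30 (depth 5)
50: right child of 46 (depth 2)
32: right child of 30 (depth 5)
52: right child of 50 (depth 3)
17: right child of 16 (depth 2)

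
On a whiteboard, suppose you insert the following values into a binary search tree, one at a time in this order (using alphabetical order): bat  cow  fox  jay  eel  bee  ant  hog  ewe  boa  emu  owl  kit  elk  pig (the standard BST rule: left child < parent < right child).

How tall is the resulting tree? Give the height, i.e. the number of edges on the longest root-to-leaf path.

Resulting structure (node: left, right):
  bat: L=ant, R=cow
  cow: L=bee, R=fox
  fox: L=eel, R=jay
  jay: L=hog, R=owl
  eel: L=–, R=ewe
  bee: L=–, R=boa
  ant: L=–, R=–
  hog: L=–, R=–
  ewe: L=emu, R=–
  boa: L=–, R=–
  emu: L=elk, R=–
  owl: L=kit, R=pig
  kit: L=–, R=–
  elk: L=–, R=–
  pig: L=–, R=–

The deepest node is elk at depth 6.

6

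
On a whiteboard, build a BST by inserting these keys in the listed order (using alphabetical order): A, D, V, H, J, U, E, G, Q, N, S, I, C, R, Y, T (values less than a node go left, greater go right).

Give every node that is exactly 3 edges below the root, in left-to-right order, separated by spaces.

H Y

A: root
D: right child of A (depth 1)
V: right child of D (depth 2)
H: left child of V (depth 3)
J: right child of H (depth 4)
U: right child of J (depth 5)
E: left child of H (depth 4)
G: right child of E (depth 5)
Q: left child of U (depth 6)
N: left child of Q (depth 7)
S: right child of Q (depth 7)
I: left child of J (depth 5)
C: left child of D (depth 2)
R: left child of S (depth 8)
Y: right child of V (depth 3)
T: right child of S (depth 8)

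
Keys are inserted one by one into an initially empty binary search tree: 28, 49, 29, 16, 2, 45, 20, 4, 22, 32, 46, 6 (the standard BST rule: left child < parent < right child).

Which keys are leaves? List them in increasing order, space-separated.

6 22 32 46

28: root
49: right child of 28 (depth 1)
29: left child of 49 (depth 2)
16: left child of 28 (depth 1)
2: left child of 16 (depth 2)
45: right child of 29 (depth 3)
20: right child of 16 (depth 2)
4: right child of 2 (depth 3)
22: right child of 20 (depth 3)
32: left child of 45 (depth 4)
46: right child of 45 (depth 4)
6: right child of 4 (depth 4)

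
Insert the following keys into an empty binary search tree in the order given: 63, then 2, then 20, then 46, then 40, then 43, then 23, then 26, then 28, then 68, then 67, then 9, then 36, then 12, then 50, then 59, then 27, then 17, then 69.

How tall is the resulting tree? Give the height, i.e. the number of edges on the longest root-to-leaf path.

8

Resulting structure (node: left, right):
  63: L=2, R=68
  2: L=–, R=20
  20: L=9, R=46
  46: L=40, R=50
  40: L=23, R=43
  43: L=–, R=–
  23: L=–, R=26
  26: L=–, R=28
  28: L=27, R=36
  68: L=67, R=69
  67: L=–, R=–
  9: L=–, R=12
  36: L=–, R=–
  12: L=–, R=17
  50: L=–, R=59
  59: L=–, R=–
  27: L=–, R=–
  17: L=–, R=–
  69: L=–, R=–

The deepest node is 36 at depth 8.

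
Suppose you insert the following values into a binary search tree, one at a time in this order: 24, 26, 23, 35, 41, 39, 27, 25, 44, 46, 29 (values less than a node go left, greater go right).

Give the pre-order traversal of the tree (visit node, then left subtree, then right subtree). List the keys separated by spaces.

24 23 26 25 35 27 29 41 39 44 46

24: root
26: right child of 24 (depth 1)
23: left child of 24 (depth 1)
35: right child of 26 (depth 2)
41: right child of 35 (depth 3)
39: left child of 41 (depth 4)
27: left child of 35 (depth 3)
25: left child of 26 (depth 2)
44: right child of 41 (depth 4)
46: right child of 44 (depth 5)
29: right child of 27 (depth 4)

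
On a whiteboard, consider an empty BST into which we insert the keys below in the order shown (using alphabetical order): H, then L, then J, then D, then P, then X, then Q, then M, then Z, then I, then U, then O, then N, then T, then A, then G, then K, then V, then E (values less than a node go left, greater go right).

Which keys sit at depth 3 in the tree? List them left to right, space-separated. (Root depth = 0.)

E I K M X

Insert H: tree is empty, so H becomes the root.
Insert L: L > H → go right. Place as right child of H.
Insert J: J > H → go right; J < L → go left. Place as left child of L.
Insert D: D < H → go left. Place as left child of H.
Insert P: P > H → go right; P > L → go right. Place as right child of L.
Insert X: X > H → go right; X > L → go right; X > P → go right. Place as right child of P.
Insert Q: Q > H → go right; Q > L → go right; Q > P → go right; Q < X → go left. Place as left child of X.
Insert M: M > H → go right; M > L → go right; M < P → go left. Place as left child of P.
Insert Z: Z > H → go right; Z > L → go right; Z > P → go right; Z > X → go right. Place as right child of X.
Insert I: I > H → go right; I < L → go left; I < J → go left. Place as left child of J.
Insert U: U > H → go right; U > L → go right; U > P → go right; U < X → go left; U > Q → go right. Place as right child of Q.
Insert O: O > H → go right; O > L → go right; O < P → go left; O > M → go right. Place as right child of M.
Insert N: N > H → go right; N > L → go right; N < P → go left; N > M → go right; N < O → go left. Place as left child of O.
Insert T: T > H → go right; T > L → go right; T > P → go right; T < X → go left; T > Q → go right; T < U → go left. Place as left child of U.
Insert A: A < H → go left; A < D → go left. Place as left child of D.
Insert G: G < H → go left; G > D → go right. Place as right child of D.
Insert K: K > H → go right; K < L → go left; K > J → go right. Place as right child of J.
Insert V: V > H → go right; V > L → go right; V > P → go right; V < X → go left; V > Q → go right; V > U → go right. Place as right child of U.
Insert E: E < H → go left; E > D → go right; E < G → go left. Place as left child of G.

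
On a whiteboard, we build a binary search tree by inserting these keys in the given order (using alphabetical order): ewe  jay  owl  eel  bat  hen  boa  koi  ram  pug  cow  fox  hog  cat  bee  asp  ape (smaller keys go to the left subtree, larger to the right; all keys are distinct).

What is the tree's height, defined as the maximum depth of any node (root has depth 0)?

5

Insert ewe: tree is empty, so ewe becomes the root.
Insert jay: jay > ewe → go right. Place as right child of ewe.
Insert owl: owl > ewe → go right; owl > jay → go right. Place as right child of jay.
Insert eel: eel < ewe → go left. Place as left child of ewe.
Insert bat: bat < ewe → go left; bat < eel → go left. Place as left child of eel.
Insert hen: hen > ewe → go right; hen < jay → go left. Place as left child of jay.
Insert boa: boa < ewe → go left; boa < eel → go left; boa > bat → go right. Place as right child of bat.
Insert koi: koi > ewe → go right; koi > jay → go right; koi < owl → go left. Place as left child of owl.
Insert ram: ram > ewe → go right; ram > jay → go right; ram > owl → go right. Place as right child of owl.
Insert pug: pug > ewe → go right; pug > jay → go right; pug > owl → go right; pug < ram → go left. Place as left child of ram.
Insert cow: cow < ewe → go left; cow < eel → go left; cow > bat → go right; cow > boa → go right. Place as right child of boa.
Insert fox: fox > ewe → go right; fox < jay → go left; fox < hen → go left. Place as left child of hen.
Insert hog: hog > ewe → go right; hog < jay → go left; hog > hen → go right. Place as right child of hen.
Insert cat: cat < ewe → go left; cat < eel → go left; cat > bat → go right; cat > boa → go right; cat < cow → go left. Place as left child of cow.
Insert bee: bee < ewe → go left; bee < eel → go left; bee > bat → go right; bee < boa → go left. Place as left child of boa.
Insert asp: asp < ewe → go left; asp < eel → go left; asp < bat → go left. Place as left child of bat.
Insert ape: ape < ewe → go left; ape < eel → go left; ape < bat → go left; ape < asp → go left. Place as left child of asp.

The deepest node is cat at depth 5.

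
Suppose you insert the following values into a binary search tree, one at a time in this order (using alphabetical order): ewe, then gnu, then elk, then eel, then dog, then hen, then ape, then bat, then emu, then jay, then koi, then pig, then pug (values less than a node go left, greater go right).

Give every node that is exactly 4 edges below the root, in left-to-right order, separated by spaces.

ape koi

Resulting structure (node: left, right):
  ewe: L=elk, R=gnu
  gnu: L=–, R=hen
  elk: L=eel, R=emu
  eel: L=dog, R=–
  dog: L=ape, R=–
  hen: L=–, R=jay
  ape: L=–, R=bat
  bat: L=–, R=–
  emu: L=–, R=–
  jay: L=–, R=koi
  koi: L=–, R=pig
  pig: L=–, R=pug
  pug: L=–, R=–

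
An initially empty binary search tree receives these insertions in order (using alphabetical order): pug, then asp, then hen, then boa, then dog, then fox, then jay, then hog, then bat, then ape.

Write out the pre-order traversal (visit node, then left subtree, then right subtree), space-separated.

pug asp ape hen boa bat dog fox jay hog

pug: root
asp: left child of pug (depth 1)
hen: right child of asp (depth 2)
boa: left child of hen (depth 3)
dog: right child of boa (depth 4)
fox: right child of dog (depth 5)
jay: right child of hen (depth 3)
hog: left child of jay (depth 4)
bat: left child of boa (depth 4)
ape: left child of asp (depth 2)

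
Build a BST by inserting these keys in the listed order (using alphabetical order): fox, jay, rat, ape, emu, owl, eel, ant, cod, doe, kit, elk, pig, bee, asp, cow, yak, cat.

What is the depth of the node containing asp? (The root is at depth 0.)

Insert fox: tree is empty, so fox becomes the root.
Insert jay: jay > fox → go right. Place as right child of fox.
Insert rat: rat > fox → go right; rat > jay → go right. Place as right child of jay.
Insert ape: ape < fox → go left. Place as left child of fox.
Insert emu: emu < fox → go left; emu > ape → go right. Place as right child of ape.
Insert owl: owl > fox → go right; owl > jay → go right; owl < rat → go left. Place as left child of rat.
Insert eel: eel < fox → go left; eel > ape → go right; eel < emu → go left. Place as left child of emu.
Insert ant: ant < fox → go left; ant < ape → go left. Place as left child of ape.
Insert cod: cod < fox → go left; cod > ape → go right; cod < emu → go left; cod < eel → go left. Place as left child of eel.
Insert doe: doe < fox → go left; doe > ape → go right; doe < emu → go left; doe < eel → go left; doe > cod → go right. Place as right child of cod.
Insert kit: kit > fox → go right; kit > jay → go right; kit < rat → go left; kit < owl → go left. Place as left child of owl.
Insert elk: elk < fox → go left; elk > ape → go right; elk < emu → go left; elk > eel → go right. Place as right child of eel.
Insert pig: pig > fox → go right; pig > jay → go right; pig < rat → go left; pig > owl → go right. Place as right child of owl.
Insert bee: bee < fox → go left; bee > ape → go right; bee < emu → go left; bee < eel → go left; bee < cod → go left. Place as left child of cod.
Insert asp: asp < fox → go left; asp > ape → go right; asp < emu → go left; asp < eel → go left; asp < cod → go left; asp < bee → go left. Place as left child of bee.
Insert cow: cow < fox → go left; cow > ape → go right; cow < emu → go left; cow < eel → go left; cow > cod → go right; cow < doe → go left. Place as left child of doe.
Insert yak: yak > fox → go right; yak > jay → go right; yak > rat → go right. Place as right child of rat.
Insert cat: cat < fox → go left; cat > ape → go right; cat < emu → go left; cat < eel → go left; cat < cod → go left; cat > bee → go right. Place as right child of bee.

Path to asp: fox → ape → emu → eel → cod → bee → asp, which is 6 edges.

6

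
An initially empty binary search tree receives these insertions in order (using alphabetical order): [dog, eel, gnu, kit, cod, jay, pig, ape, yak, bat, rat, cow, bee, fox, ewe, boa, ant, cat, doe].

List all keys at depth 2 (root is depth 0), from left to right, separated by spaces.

ape cow gnu

dog: root
eel: right child of dog (depth 1)
gnu: right child of eel (depth 2)
kit: right child of gnu (depth 3)
cod: left child of dog (depth 1)
jay: left child of kit (depth 4)
pig: right child of kit (depth 4)
ape: left child of cod (depth 2)
yak: right child of pig (depth 5)
bat: right child of ape (depth 3)
rat: left child of yak (depth 6)
cow: right child of cod (depth 2)
bee: right child of bat (depth 4)
fox: left child of gnu (depth 3)
ewe: left child of fox (depth 4)
boa: right child of bee (depth 5)
ant: left child of ape (depth 3)
cat: right child of boa (depth 6)
doe: right child of cow (depth 3)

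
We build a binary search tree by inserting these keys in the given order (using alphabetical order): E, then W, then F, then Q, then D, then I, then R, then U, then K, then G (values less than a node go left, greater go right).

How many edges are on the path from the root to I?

4

E: root
W: right child of E (depth 1)
F: left child of W (depth 2)
Q: right child of F (depth 3)
D: left child of E (depth 1)
I: left child of Q (depth 4)
R: right child of Q (depth 4)
U: right child of R (depth 5)
K: right child of I (depth 5)
G: left child of I (depth 5)

Path to I: E → W → F → Q → I, which is 4 edges.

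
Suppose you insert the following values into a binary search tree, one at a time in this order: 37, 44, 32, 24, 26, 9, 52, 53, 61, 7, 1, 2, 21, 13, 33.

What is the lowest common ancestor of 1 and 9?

9

Insert 37: tree is empty, so 37 becomes the root.
Insert 44: 44 > 37 → go right. Place as right child of 37.
Insert 32: 32 < 37 → go left. Place as left child of 37.
Insert 24: 24 < 37 → go left; 24 < 32 → go left. Place as left child of 32.
Insert 26: 26 < 37 → go left; 26 < 32 → go left; 26 > 24 → go right. Place as right child of 24.
Insert 9: 9 < 37 → go left; 9 < 32 → go left; 9 < 24 → go left. Place as left child of 24.
Insert 52: 52 > 37 → go right; 52 > 44 → go right. Place as right child of 44.
Insert 53: 53 > 37 → go right; 53 > 44 → go right; 53 > 52 → go right. Place as right child of 52.
Insert 61: 61 > 37 → go right; 61 > 44 → go right; 61 > 52 → go right; 61 > 53 → go right. Place as right child of 53.
Insert 7: 7 < 37 → go left; 7 < 32 → go left; 7 < 24 → go left; 7 < 9 → go left. Place as left child of 9.
Insert 1: 1 < 37 → go left; 1 < 32 → go left; 1 < 24 → go left; 1 < 9 → go left; 1 < 7 → go left. Place as left child of 7.
Insert 2: 2 < 37 → go left; 2 < 32 → go left; 2 < 24 → go left; 2 < 9 → go left; 2 < 7 → go left; 2 > 1 → go right. Place as right child of 1.
Insert 21: 21 < 37 → go left; 21 < 32 → go left; 21 < 24 → go left; 21 > 9 → go right. Place as right child of 9.
Insert 13: 13 < 37 → go left; 13 < 32 → go left; 13 < 24 → go left; 13 > 9 → go right; 13 < 21 → go left. Place as left child of 21.
Insert 33: 33 < 37 → go left; 33 > 32 → go right. Place as right child of 32.

Path to 1: 37 → 32 → 24 → 9 → 7 → 1
Path to 9: 37 → 32 → 24 → 9
9 lies on both paths and is an ancestor of the other node.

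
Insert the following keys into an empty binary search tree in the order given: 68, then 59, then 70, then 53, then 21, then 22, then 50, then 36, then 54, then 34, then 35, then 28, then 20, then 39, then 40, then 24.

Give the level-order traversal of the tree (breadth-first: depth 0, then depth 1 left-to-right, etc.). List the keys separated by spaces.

68 59 70 53 21 54 20 22 50 36 34 39 28 35 40 24

Resulting structure (node: left, right):
  68: L=59, R=70
  59: L=53, R=–
  70: L=–, R=–
  53: L=21, R=54
  21: L=20, R=22
  22: L=–, R=50
  50: L=36, R=–
  36: L=34, R=39
  54: L=–, R=–
  34: L=28, R=35
  35: L=–, R=–
  28: L=24, R=–
  20: L=–, R=–
  39: L=–, R=40
  40: L=–, R=–
  24: L=–, R=–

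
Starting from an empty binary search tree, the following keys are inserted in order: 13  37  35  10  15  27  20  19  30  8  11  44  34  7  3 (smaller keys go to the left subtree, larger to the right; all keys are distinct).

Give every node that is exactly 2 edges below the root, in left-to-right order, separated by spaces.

8 11 35 44

Insert 13: tree is empty, so 13 becomes the root.
Insert 37: 37 > 13 → go right. Place as right child of 13.
Insert 35: 35 > 13 → go right; 35 < 37 → go left. Place as left child of 37.
Insert 10: 10 < 13 → go left. Place as left child of 13.
Insert 15: 15 > 13 → go right; 15 < 37 → go left; 15 < 35 → go left. Place as left child of 35.
Insert 27: 27 > 13 → go right; 27 < 37 → go left; 27 < 35 → go left; 27 > 15 → go right. Place as right child of 15.
Insert 20: 20 > 13 → go right; 20 < 37 → go left; 20 < 35 → go left; 20 > 15 → go right; 20 < 27 → go left. Place as left child of 27.
Insert 19: 19 > 13 → go right; 19 < 37 → go left; 19 < 35 → go left; 19 > 15 → go right; 19 < 27 → go left; 19 < 20 → go left. Place as left child of 20.
Insert 30: 30 > 13 → go right; 30 < 37 → go left; 30 < 35 → go left; 30 > 15 → go right; 30 > 27 → go right. Place as right child of 27.
Insert 8: 8 < 13 → go left; 8 < 10 → go left. Place as left child of 10.
Insert 11: 11 < 13 → go left; 11 > 10 → go right. Place as right child of 10.
Insert 44: 44 > 13 → go right; 44 > 37 → go right. Place as right child of 37.
Insert 34: 34 > 13 → go right; 34 < 37 → go left; 34 < 35 → go left; 34 > 15 → go right; 34 > 27 → go right; 34 > 30 → go right. Place as right child of 30.
Insert 7: 7 < 13 → go left; 7 < 10 → go left; 7 < 8 → go left. Place as left child of 8.
Insert 3: 3 < 13 → go left; 3 < 10 → go left; 3 < 8 → go left; 3 < 7 → go left. Place as left child of 7.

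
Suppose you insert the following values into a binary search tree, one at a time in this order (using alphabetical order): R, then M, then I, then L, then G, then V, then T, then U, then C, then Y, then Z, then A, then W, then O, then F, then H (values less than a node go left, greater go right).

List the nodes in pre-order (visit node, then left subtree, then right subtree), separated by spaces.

R M I G C A F H L O V T U Y W Z

Insert R: tree is empty, so R becomes the root.
Insert M: M < R → go left. Place as left child of R.
Insert I: I < R → go left; I < M → go left. Place as left child of M.
Insert L: L < R → go left; L < M → go left; L > I → go right. Place as right child of I.
Insert G: G < R → go left; G < M → go left; G < I → go left. Place as left child of I.
Insert V: V > R → go right. Place as right child of R.
Insert T: T > R → go right; T < V → go left. Place as left child of V.
Insert U: U > R → go right; U < V → go left; U > T → go right. Place as right child of T.
Insert C: C < R → go left; C < M → go left; C < I → go left; C < G → go left. Place as left child of G.
Insert Y: Y > R → go right; Y > V → go right. Place as right child of V.
Insert Z: Z > R → go right; Z > V → go right; Z > Y → go right. Place as right child of Y.
Insert A: A < R → go left; A < M → go left; A < I → go left; A < G → go left; A < C → go left. Place as left child of C.
Insert W: W > R → go right; W > V → go right; W < Y → go left. Place as left child of Y.
Insert O: O < R → go left; O > M → go right. Place as right child of M.
Insert F: F < R → go left; F < M → go left; F < I → go left; F < G → go left; F > C → go right. Place as right child of C.
Insert H: H < R → go left; H < M → go left; H < I → go left; H > G → go right. Place as right child of G.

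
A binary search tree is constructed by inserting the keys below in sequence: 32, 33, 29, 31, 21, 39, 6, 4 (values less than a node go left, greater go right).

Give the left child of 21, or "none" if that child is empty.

6

32: root
33: right child of 32 (depth 1)
29: left child of 32 (depth 1)
31: right child of 29 (depth 2)
21: left child of 29 (depth 2)
39: right child of 33 (depth 2)
6: left child of 21 (depth 3)
4: left child of 6 (depth 4)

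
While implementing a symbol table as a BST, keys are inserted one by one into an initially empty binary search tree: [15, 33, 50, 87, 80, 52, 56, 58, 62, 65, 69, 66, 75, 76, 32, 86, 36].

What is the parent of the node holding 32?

Resulting structure (node: left, right):
  15: L=–, R=33
  33: L=32, R=50
  50: L=36, R=87
  87: L=80, R=–
  80: L=52, R=86
  52: L=–, R=56
  56: L=–, R=58
  58: L=–, R=62
  62: L=–, R=65
  65: L=–, R=69
  69: L=66, R=75
  66: L=–, R=–
  75: L=–, R=76
  76: L=–, R=–
  32: L=–, R=–
  86: L=–, R=–
  36: L=–, R=–

33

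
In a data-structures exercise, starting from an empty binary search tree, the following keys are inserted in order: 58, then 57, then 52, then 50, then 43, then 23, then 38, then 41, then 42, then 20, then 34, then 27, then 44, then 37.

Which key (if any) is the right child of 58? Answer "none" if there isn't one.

none

Resulting structure (node: left, right):
  58: L=57, R=–
  57: L=52, R=–
  52: L=50, R=–
  50: L=43, R=–
  43: L=23, R=44
  23: L=20, R=38
  38: L=34, R=41
  41: L=–, R=42
  42: L=–, R=–
  20: L=–, R=–
  34: L=27, R=37
  27: L=–, R=–
  44: L=–, R=–
  37: L=–, R=–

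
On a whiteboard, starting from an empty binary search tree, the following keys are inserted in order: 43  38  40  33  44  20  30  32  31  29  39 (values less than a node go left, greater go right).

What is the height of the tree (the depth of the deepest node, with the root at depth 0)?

6

Resulting structure (node: left, right):
  43: L=38, R=44
  38: L=33, R=40
  40: L=39, R=–
  33: L=20, R=–
  44: L=–, R=–
  20: L=–, R=30
  30: L=29, R=32
  32: L=31, R=–
  31: L=–, R=–
  29: L=–, R=–
  39: L=–, R=–

The deepest node is 31 at depth 6.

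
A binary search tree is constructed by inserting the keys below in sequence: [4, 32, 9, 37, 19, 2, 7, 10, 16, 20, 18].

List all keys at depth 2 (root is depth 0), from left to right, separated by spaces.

9 37

Resulting structure (node: left, right):
  4: L=2, R=32
  32: L=9, R=37
  9: L=7, R=19
  37: L=–, R=–
  19: L=10, R=20
  2: L=–, R=–
  7: L=–, R=–
  10: L=–, R=16
  16: L=–, R=18
  20: L=–, R=–
  18: L=–, R=–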